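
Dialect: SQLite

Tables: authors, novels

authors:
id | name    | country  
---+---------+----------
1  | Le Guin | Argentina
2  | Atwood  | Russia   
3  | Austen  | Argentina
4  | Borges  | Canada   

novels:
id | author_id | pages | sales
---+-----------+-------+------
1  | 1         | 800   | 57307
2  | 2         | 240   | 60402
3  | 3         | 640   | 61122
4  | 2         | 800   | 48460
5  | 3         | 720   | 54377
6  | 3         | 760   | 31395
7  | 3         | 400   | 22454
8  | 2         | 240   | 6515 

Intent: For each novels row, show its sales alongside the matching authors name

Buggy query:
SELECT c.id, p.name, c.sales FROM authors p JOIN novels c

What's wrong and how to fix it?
Bug: Missing join condition: each novels row is matched to all authors rows instead of just its own

Fix: Add ON c.author_id = p.id to the JOIN

Corrected query:
SELECT c.id, p.name, c.sales FROM authors p JOIN novels c ON c.author_id = p.id

Result:
id | name    | sales
---+---------+------
1  | Le Guin | 57307
2  | Atwood  | 60402
3  | Austen  | 61122
4  | Atwood  | 48460
5  | Austen  | 54377
6  | Austen  | 31395
7  | Austen  | 22454
8  | Atwood  | 6515 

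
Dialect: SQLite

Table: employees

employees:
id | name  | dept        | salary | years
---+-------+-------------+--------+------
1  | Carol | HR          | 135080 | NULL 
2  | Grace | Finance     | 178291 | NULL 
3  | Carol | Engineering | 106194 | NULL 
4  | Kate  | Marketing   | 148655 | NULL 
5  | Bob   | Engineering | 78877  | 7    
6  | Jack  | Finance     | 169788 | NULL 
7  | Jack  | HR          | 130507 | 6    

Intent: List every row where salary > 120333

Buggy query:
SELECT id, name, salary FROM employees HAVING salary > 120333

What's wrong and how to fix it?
Bug: This is a non-aggregate query (no GROUP BY, no aggregates), so in SQLite the HAVING clause is invalid here; a row-level condition belongs in WHERE

Fix: Replace HAVING with WHERE since the condition applies to individual rows

Corrected query:
SELECT id, name, salary FROM employees WHERE salary > 120333

Result:
id | name  | salary
---+-------+-------
1  | Carol | 135080
2  | Grace | 178291
4  | Kate  | 148655
6  | Jack  | 169788
7  | Jack  | 130507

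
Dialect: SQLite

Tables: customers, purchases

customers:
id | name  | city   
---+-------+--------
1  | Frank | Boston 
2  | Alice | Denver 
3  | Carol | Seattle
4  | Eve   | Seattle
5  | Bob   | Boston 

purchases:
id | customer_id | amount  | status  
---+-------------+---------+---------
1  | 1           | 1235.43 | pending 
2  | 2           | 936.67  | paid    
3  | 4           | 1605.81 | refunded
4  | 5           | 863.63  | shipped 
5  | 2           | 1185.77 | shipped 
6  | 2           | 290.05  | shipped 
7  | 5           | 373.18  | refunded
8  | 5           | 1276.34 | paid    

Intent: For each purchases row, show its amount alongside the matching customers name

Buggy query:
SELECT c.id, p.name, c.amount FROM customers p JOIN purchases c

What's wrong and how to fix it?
Bug: Missing join condition: each purchases row is matched to all customers rows instead of just its own

Fix: Specify the join condition linking the foreign key to the parent id

Corrected query:
SELECT c.id, p.name, c.amount FROM customers p JOIN purchases c ON c.customer_id = p.id

Result:
id | name  | amount 
---+-------+--------
1  | Frank | 1235.43
2  | Alice | 936.67 
3  | Eve   | 1605.81
4  | Bob   | 863.63 
5  | Alice | 1185.77
6  | Alice | 290.05 
7  | Bob   | 373.18 
8  | Bob   | 1276.34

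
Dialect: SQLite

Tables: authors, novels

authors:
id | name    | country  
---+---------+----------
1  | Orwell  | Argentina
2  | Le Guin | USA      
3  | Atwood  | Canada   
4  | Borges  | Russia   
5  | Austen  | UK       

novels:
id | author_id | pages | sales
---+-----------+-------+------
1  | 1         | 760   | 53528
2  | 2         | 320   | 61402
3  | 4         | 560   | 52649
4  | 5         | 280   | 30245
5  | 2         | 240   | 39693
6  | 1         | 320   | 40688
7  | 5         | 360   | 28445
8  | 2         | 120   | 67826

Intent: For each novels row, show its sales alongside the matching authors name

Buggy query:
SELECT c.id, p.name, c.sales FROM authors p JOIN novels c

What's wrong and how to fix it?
Bug: Missing join condition: each novels row is matched to all authors rows instead of just its own

Fix: Add ON c.author_id = p.id to the JOIN

Corrected query:
SELECT c.id, p.name, c.sales FROM authors p JOIN novels c ON c.author_id = p.id

Result:
id | name    | sales
---+---------+------
1  | Orwell  | 53528
2  | Le Guin | 61402
3  | Borges  | 52649
4  | Austen  | 30245
5  | Le Guin | 39693
6  | Orwell  | 40688
7  | Austen  | 28445
8  | Le Guin | 67826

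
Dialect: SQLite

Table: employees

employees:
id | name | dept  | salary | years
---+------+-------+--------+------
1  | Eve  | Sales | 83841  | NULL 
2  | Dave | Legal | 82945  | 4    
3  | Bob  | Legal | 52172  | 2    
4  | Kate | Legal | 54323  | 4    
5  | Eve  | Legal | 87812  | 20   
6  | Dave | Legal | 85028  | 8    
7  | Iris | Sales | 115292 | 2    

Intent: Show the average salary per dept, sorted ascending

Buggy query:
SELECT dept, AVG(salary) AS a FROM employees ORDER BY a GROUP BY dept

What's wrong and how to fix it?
Bug: ORDER BY appears before GROUP BY; SQL clause order requires GROUP BY first

Fix: Reorder: SELECT … FROM … GROUP BY … ORDER BY …

Corrected query:
SELECT dept, AVG(salary) AS a FROM employees GROUP BY dept ORDER BY a

Result:
dept  | a      
------+--------
Legal | 72456  
Sales | 99566.5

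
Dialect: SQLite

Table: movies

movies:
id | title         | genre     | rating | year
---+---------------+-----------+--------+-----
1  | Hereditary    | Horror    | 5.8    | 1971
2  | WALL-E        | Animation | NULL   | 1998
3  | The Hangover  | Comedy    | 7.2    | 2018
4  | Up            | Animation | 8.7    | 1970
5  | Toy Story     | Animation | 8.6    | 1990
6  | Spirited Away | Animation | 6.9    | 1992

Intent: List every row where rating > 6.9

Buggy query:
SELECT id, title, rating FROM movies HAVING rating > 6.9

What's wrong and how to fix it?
Bug: This is a non-aggregate query (no GROUP BY, no aggregates), so in SQLite the HAVING clause is invalid here; a row-level condition belongs in WHERE

Fix: Use WHERE for row-level filtering

Corrected query:
SELECT id, title, rating FROM movies WHERE rating > 6.9

Result:
id | title        | rating
---+--------------+-------
3  | The Hangover | 7.2   
4  | Up           | 8.7   
5  | Toy Story    | 8.6   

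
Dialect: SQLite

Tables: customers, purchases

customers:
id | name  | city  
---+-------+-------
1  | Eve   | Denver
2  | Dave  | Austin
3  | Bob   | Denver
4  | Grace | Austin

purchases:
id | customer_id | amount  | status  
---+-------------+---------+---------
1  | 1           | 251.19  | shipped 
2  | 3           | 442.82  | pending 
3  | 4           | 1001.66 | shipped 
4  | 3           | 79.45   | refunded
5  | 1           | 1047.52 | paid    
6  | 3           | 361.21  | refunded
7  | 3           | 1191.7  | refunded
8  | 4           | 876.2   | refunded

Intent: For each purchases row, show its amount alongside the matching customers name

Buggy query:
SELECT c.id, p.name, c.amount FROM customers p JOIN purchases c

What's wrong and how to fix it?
Bug: Missing join condition: each purchases row is matched to all customers rows instead of just its own

Fix: Add ON c.customer_id = p.id to the JOIN

Corrected query:
SELECT c.id, p.name, c.amount FROM customers p JOIN purchases c ON c.customer_id = p.id

Result:
id | name  | amount 
---+-------+--------
1  | Eve   | 251.19 
2  | Bob   | 442.82 
3  | Grace | 1001.66
4  | Bob   | 79.45  
5  | Eve   | 1047.52
6  | Bob   | 361.21 
7  | Bob   | 1191.7 
8  | Grace | 876.2  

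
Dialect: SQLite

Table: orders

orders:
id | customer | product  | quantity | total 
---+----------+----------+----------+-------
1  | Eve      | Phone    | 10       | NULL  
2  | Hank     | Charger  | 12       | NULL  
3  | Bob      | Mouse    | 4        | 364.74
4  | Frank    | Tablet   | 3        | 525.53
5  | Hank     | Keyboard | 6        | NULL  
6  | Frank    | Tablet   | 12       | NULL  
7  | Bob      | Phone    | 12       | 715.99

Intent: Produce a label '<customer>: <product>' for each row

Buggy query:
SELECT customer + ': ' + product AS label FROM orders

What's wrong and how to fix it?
Bug: '+' is numeric addition; on text columns SQLite converts them to 0 instead of concatenating

Fix: Use the || operator for string concatenation

Corrected query:
SELECT customer || ': ' || product AS label FROM orders

Result:
label         
--------------
Eve: Phone    
Hank: Charger 
Bob: Mouse    
Frank: Tablet 
Hank: Keyboard
Frank: Tablet 
Bob: Phone    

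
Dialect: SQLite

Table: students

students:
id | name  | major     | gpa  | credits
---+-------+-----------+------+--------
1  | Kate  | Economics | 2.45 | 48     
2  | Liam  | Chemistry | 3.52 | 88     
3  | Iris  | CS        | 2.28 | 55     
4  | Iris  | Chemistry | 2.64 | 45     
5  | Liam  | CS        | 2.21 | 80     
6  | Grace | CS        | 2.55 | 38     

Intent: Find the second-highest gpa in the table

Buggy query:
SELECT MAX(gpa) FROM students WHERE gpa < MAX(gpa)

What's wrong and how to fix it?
Bug: The inner MAX is an aggregate inside WHERE, which is not allowed

Fix: Compute the overall MAX in a subquery, then take MAX of rows below it

Corrected query:
SELECT MAX(gpa) FROM students WHERE gpa < (SELECT MAX(gpa) FROM students)

Result:
MAX(gpa)
--------
2.64    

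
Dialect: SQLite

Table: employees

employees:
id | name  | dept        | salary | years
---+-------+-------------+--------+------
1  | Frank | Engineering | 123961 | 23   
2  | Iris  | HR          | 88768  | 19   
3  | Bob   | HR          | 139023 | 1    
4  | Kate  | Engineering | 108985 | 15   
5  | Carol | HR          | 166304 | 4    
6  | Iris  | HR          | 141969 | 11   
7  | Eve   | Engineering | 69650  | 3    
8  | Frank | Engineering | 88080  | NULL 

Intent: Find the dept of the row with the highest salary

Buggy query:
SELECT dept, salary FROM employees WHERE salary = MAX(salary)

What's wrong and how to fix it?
Bug: MAX(salary) is an aggregate and cannot be used directly in WHERE

Fix: Wrap MAX in a scalar subquery so WHERE compares against a single value

Corrected query:
SELECT dept, salary FROM employees WHERE salary = (SELECT MAX(salary) FROM employees)

Result:
dept | salary
-----+-------
HR   | 166304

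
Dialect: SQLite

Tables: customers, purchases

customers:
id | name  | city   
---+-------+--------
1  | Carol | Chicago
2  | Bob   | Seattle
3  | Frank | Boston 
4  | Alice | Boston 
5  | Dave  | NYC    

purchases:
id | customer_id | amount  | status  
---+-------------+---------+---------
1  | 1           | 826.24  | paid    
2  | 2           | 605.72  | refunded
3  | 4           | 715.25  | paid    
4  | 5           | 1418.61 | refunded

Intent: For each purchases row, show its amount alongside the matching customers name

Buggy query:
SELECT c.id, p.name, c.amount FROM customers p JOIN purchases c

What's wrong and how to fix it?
Bug: JOIN with no ON clause produces a cartesian product; every purchases row pairs with every customers row

Fix: Specify the join condition linking the foreign key to the parent id

Corrected query:
SELECT c.id, p.name, c.amount FROM customers p JOIN purchases c ON c.customer_id = p.id

Result:
id | name  | amount 
---+-------+--------
1  | Carol | 826.24 
2  | Bob   | 605.72 
3  | Alice | 715.25 
4  | Dave  | 1418.61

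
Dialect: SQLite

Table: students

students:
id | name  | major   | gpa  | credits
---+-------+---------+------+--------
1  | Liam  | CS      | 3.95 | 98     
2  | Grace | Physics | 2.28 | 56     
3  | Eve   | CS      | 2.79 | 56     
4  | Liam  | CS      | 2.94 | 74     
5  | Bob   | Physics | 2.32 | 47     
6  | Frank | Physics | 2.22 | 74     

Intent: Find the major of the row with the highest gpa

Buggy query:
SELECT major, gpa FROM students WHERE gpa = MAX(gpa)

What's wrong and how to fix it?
Bug: WHERE is evaluated per row; an aggregate over the whole table isn't defined there

Fix: Wrap MAX in a scalar subquery so WHERE compares against a single value

Corrected query:
SELECT major, gpa FROM students WHERE gpa = (SELECT MAX(gpa) FROM students)

Result:
major | gpa 
------+-----
CS    | 3.95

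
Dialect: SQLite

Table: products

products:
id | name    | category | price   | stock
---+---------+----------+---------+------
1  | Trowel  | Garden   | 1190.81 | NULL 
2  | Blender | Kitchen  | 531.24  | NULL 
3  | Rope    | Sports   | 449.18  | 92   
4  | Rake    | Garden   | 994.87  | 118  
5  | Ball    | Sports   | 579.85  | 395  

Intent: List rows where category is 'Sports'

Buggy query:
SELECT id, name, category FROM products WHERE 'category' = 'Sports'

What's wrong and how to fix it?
Bug: Single quotes denote string literals in SQL; the column name is being compared as a constant string

Fix: Reference the column as category without single quotes

Corrected query:
SELECT id, name, category FROM products WHERE category = 'Sports'

Result:
id | name | category
---+------+---------
3  | Rope | Sports  
5  | Ball | Sports  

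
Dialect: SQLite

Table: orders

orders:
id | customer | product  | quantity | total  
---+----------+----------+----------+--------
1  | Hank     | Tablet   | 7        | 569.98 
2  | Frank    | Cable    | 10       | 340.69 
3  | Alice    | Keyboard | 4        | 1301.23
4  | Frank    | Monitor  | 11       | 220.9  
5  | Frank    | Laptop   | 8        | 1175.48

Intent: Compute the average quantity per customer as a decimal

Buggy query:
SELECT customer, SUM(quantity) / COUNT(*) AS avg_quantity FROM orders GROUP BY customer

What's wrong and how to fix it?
Bug: SUM(quantity) and COUNT(*) are both integers; the division truncates the fractional part

Fix: Multiply by 1.0 (or CAST to REAL) to force floating-point division

Corrected query:
SELECT customer, SUM(quantity) * 1.0 / COUNT(*) AS avg_quantity FROM orders GROUP BY customer

Result:
customer | avg_quantity
---------+-------------
Alice    | 4           
Frank    | 9.666667    
Hank     | 7           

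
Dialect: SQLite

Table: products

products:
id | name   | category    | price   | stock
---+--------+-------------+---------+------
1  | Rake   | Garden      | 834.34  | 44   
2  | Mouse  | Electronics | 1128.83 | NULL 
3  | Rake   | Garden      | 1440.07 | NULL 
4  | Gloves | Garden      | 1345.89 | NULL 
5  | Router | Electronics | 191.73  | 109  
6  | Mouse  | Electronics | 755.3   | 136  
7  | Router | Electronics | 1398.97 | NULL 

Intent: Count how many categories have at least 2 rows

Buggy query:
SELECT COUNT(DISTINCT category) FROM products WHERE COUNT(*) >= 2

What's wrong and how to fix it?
Bug: WHERE filters individual rows, not groups, so a group-level COUNT is invalid there

Fix: Use a subquery that GROUPs and filters with HAVING, then count its rows

Corrected query:
SELECT COUNT(*) FROM (SELECT category FROM products GROUP BY category HAVING COUNT(*) >= 2)

Result:
COUNT(*)
--------
2       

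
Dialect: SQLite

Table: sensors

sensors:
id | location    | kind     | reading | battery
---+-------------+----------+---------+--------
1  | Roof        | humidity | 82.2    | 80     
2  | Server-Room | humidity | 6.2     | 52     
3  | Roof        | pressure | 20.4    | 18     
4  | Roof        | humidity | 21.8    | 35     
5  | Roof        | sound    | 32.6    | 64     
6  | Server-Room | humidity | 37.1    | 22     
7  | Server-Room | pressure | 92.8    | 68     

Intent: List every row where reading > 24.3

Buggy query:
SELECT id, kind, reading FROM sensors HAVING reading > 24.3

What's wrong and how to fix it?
Bug: HAVING filters the output of aggregation, but this query has no GROUP BY and no aggregate functions, so SQLite rejects it (HAVING clause on a non-aggregate query); the condition here is per row

Fix: Use WHERE for row-level filtering

Corrected query:
SELECT id, kind, reading FROM sensors WHERE reading > 24.3

Result:
id | kind     | reading
---+----------+--------
1  | humidity | 82.2   
5  | sound    | 32.6   
6  | humidity | 37.1   
7  | pressure | 92.8   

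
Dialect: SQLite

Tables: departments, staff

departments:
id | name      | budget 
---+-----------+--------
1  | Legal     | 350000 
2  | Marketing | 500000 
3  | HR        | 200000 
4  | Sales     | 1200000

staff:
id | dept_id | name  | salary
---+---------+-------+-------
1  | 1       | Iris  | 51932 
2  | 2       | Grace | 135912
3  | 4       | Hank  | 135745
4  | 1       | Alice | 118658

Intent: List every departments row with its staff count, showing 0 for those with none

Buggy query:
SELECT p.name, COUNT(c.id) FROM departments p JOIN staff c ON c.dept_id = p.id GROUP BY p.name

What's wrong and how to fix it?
Bug: An inner join excludes parents with zero children

Fix: Use LEFT JOIN so parents without children still appear (COUNT(c.id) gives 0)

Corrected query:
SELECT p.name, COUNT(c.id) FROM departments p LEFT JOIN staff c ON c.dept_id = p.id GROUP BY p.name

Result:
name      | COUNT(c.id)
----------+------------
HR        | 0          
Legal     | 2          
Marketing | 1          
Sales     | 1          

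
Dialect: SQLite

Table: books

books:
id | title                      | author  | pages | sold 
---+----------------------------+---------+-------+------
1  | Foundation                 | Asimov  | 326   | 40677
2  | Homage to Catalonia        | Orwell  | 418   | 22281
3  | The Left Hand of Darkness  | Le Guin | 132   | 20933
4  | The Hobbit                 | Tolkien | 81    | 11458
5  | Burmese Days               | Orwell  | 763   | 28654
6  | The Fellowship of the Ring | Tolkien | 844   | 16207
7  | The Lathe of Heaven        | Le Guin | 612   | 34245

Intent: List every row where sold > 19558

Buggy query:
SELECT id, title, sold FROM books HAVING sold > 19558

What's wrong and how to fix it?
Bug: HAVING filters the output of aggregation, but this query has no GROUP BY and no aggregate functions, so SQLite rejects it (HAVING clause on a non-aggregate query); the condition here is per row

Fix: Replace HAVING with WHERE since the condition applies to individual rows

Corrected query:
SELECT id, title, sold FROM books WHERE sold > 19558

Result:
id | title                     | sold 
---+---------------------------+------
1  | Foundation                | 40677
2  | Homage to Catalonia       | 22281
3  | The Left Hand of Darkness | 20933
5  | Burmese Days              | 28654
7  | The Lathe of Heaven       | 34245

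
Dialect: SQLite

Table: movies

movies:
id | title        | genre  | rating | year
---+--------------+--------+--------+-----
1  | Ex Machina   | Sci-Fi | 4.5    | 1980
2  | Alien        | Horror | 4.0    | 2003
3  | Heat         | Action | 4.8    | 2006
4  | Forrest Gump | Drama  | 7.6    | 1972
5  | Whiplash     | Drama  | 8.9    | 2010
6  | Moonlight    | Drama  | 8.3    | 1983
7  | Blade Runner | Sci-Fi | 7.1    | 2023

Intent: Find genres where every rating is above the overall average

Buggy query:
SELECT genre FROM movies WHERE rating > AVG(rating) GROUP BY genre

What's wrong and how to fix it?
Bug: WHERE evaluates per row before aggregation, so AVG() is unavailable

Fix: Use a subquery for AVG and a HAVING MIN(...) filter so the condition holds for every row in the group

Corrected query:
SELECT genre FROM movies GROUP BY genre HAVING MIN(rating) > (SELECT AVG(rating) FROM movies)

Result:
genre
-----
Drama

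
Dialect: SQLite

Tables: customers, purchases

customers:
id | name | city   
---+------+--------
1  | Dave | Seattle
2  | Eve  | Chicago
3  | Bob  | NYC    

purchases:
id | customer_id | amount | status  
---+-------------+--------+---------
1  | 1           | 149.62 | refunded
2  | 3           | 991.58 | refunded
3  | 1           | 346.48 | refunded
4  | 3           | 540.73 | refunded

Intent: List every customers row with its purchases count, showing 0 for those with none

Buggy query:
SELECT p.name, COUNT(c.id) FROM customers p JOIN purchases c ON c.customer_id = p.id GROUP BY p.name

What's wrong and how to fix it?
Bug: An inner join excludes parents with zero children

Fix: Switch to LEFT JOIN to retain unmatched parent rows

Corrected query:
SELECT p.name, COUNT(c.id) FROM customers p LEFT JOIN purchases c ON c.customer_id = p.id GROUP BY p.name

Result:
name | COUNT(c.id)
-----+------------
Bob  | 2          
Dave | 2          
Eve  | 0          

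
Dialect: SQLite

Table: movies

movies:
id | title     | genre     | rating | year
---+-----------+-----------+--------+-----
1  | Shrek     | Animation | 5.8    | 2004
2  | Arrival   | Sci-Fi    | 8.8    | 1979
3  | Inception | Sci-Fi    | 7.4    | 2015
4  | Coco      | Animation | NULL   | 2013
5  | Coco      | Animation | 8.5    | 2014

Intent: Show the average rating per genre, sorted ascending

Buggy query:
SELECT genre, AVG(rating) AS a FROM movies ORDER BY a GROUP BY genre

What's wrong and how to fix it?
Bug: GROUP BY must precede ORDER BY

Fix: Reorder: SELECT … FROM … GROUP BY … ORDER BY …

Corrected query:
SELECT genre, AVG(rating) AS a FROM movies GROUP BY genre ORDER BY a

Result:
genre     | a   
----------+-----
Animation | 7.15
Sci-Fi    | 8.1 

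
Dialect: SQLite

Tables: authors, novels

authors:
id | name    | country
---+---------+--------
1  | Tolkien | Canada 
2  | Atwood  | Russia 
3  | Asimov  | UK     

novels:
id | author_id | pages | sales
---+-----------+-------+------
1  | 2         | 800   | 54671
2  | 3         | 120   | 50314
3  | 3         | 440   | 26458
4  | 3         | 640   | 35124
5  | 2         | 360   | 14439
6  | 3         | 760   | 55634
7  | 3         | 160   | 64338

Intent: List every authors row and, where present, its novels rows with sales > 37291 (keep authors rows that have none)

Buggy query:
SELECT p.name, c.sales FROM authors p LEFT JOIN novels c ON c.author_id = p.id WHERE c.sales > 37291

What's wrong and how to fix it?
Bug: Filtering c.sales in WHERE discards the NULL rows produced by LEFT JOIN, turning it into an inner join

Fix: Move the right-table condition into the ON clause so unmatched parents are kept

Corrected query:
SELECT p.name, c.sales FROM authors p LEFT JOIN novels c ON c.author_id = p.id AND c.sales > 37291

Result:
name    | sales
--------+------
Tolkien | NULL 
Atwood  | 54671
Asimov  | 50314
Asimov  | 55634
Asimov  | 64338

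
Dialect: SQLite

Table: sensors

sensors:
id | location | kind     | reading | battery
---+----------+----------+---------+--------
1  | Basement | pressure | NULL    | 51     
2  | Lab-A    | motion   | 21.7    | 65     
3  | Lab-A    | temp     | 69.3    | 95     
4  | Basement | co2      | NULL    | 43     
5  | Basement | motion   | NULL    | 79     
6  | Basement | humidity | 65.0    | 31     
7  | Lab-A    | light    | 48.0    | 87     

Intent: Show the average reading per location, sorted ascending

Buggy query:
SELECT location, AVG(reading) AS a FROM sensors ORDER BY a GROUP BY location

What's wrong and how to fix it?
Bug: ORDER BY appears before GROUP BY; SQL clause order requires GROUP BY first

Fix: Reorder: SELECT … FROM … GROUP BY … ORDER BY …

Corrected query:
SELECT location, AVG(reading) AS a FROM sensors GROUP BY location ORDER BY a

Result:
location | a        
---------+----------
Lab-A    | 46.333333
Basement | 65       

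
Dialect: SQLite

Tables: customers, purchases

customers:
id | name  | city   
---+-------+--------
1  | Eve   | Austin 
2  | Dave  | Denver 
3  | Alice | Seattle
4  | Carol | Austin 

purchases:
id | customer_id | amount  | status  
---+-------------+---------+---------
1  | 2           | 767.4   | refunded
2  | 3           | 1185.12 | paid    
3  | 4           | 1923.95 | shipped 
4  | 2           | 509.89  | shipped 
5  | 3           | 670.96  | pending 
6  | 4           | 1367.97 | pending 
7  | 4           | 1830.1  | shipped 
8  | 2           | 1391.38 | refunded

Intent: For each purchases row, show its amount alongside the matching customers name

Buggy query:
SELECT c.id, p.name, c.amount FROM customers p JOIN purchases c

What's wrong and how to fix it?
Bug: JOIN with no ON clause produces a cartesian product; every purchases row pairs with every customers row

Fix: Add ON c.customer_id = p.id to the JOIN

Corrected query:
SELECT c.id, p.name, c.amount FROM customers p JOIN purchases c ON c.customer_id = p.id

Result:
id | name  | amount 
---+-------+--------
1  | Dave  | 767.4  
2  | Alice | 1185.12
3  | Carol | 1923.95
4  | Dave  | 509.89 
5  | Alice | 670.96 
6  | Carol | 1367.97
7  | Carol | 1830.1 
8  | Dave  | 1391.38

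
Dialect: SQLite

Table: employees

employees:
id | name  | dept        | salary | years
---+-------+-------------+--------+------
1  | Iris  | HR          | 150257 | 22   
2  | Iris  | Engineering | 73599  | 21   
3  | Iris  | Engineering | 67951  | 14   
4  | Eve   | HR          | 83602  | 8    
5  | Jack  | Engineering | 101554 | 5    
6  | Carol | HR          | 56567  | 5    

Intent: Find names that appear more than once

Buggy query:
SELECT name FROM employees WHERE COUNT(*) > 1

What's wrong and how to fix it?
Bug: WHERE can't reference COUNT(*); aggregates are computed after WHERE

Fix: GROUP BY name, then filter groups with HAVING COUNT(*) > 1

Corrected query:
SELECT name FROM employees GROUP BY name HAVING COUNT(*) > 1

Result:
name
----
Iris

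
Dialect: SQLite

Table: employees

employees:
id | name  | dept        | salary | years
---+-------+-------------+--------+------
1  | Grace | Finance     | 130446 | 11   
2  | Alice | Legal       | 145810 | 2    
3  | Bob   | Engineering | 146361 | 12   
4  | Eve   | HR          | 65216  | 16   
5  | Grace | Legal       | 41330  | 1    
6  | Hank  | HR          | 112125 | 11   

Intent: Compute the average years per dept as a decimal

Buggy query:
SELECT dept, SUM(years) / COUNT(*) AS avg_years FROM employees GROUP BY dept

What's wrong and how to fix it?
Bug: SUM(years) and COUNT(*) are both integers; the division truncates the fractional part

Fix: Multiply by 1.0 (or CAST to REAL) to force floating-point division

Corrected query:
SELECT dept, SUM(years) * 1.0 / COUNT(*) AS avg_years FROM employees GROUP BY dept

Result:
dept        | avg_years
------------+----------
Engineering | 12       
Finance     | 11       
HR          | 13.5     
Legal       | 1.5      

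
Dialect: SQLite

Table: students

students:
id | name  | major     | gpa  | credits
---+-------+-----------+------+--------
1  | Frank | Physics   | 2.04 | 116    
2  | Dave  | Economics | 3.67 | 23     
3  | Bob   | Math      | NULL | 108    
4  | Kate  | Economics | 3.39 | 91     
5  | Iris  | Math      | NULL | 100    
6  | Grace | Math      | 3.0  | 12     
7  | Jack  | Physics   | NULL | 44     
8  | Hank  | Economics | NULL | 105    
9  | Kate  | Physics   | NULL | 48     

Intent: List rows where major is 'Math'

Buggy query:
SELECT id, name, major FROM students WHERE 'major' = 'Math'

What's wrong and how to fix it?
Bug: 'major' in single quotes is a string literal, not the column; the comparison is literal-vs-literal and never true

Fix: Reference the column as major without single quotes

Corrected query:
SELECT id, name, major FROM students WHERE major = 'Math'

Result:
id | name  | major
---+-------+------
3  | Bob   | Math 
5  | Iris  | Math 
6  | Grace | Math 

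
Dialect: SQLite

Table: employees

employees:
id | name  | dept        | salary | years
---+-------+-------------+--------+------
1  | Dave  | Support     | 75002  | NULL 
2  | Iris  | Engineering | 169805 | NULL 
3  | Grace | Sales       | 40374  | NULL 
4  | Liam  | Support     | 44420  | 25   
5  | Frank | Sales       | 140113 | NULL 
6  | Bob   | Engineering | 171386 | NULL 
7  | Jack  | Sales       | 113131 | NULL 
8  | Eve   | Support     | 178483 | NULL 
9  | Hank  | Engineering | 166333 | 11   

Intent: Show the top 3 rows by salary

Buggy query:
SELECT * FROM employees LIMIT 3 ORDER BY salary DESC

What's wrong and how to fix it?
Bug: LIMIT must come after ORDER BY

Fix: Sort with ORDER BY, then apply LIMIT

Corrected query:
SELECT * FROM employees ORDER BY salary DESC LIMIT 3

Result:
id | name | dept        | salary | years
---+------+-------------+--------+------
8  | Eve  | Support     | 178483 | NULL 
6  | Bob  | Engineering | 171386 | NULL 
2  | Iris | Engineering | 169805 | NULL 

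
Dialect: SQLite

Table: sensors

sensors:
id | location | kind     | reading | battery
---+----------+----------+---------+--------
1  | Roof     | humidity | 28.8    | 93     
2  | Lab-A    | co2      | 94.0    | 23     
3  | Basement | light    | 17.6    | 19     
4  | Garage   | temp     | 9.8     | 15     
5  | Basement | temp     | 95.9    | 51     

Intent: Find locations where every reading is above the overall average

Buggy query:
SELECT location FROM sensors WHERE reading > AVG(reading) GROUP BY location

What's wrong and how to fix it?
Bug: WHERE evaluates per row before aggregation, so AVG() is unavailable

Fix: Use a subquery for AVG and a HAVING MIN(...) filter so the condition holds for every row in the group

Corrected query:
SELECT location FROM sensors GROUP BY location HAVING MIN(reading) > (SELECT AVG(reading) FROM sensors)

Result:
location
--------
Lab-A   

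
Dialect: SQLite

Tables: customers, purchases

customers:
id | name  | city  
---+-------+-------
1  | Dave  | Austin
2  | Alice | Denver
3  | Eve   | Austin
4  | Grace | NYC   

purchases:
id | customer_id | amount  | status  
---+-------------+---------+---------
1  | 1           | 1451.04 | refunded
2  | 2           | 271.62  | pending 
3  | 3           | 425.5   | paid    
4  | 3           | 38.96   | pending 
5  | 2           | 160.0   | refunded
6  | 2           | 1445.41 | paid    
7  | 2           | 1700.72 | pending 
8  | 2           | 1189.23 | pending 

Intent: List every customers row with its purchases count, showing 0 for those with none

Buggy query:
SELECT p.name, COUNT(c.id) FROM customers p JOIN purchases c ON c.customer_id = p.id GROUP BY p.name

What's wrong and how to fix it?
Bug: An inner join excludes parents with zero children

Fix: Use LEFT JOIN so parents without children still appear (COUNT(c.id) gives 0)

Corrected query:
SELECT p.name, COUNT(c.id) FROM customers p LEFT JOIN purchases c ON c.customer_id = p.id GROUP BY p.name

Result:
name  | COUNT(c.id)
------+------------
Alice | 5          
Dave  | 1          
Eve   | 2          
Grace | 0          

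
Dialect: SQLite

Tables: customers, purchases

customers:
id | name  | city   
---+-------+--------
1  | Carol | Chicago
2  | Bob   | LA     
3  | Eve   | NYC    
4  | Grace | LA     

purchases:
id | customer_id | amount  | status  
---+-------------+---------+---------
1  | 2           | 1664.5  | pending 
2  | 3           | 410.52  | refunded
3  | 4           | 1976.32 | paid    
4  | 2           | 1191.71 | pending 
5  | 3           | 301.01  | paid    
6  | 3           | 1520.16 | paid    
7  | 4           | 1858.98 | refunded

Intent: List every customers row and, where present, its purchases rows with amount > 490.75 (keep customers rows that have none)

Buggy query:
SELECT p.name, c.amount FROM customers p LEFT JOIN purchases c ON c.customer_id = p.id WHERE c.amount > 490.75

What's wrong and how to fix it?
Bug: A WHERE condition on the right-hand table after LEFT JOIN drops unmatched parents

Fix: Move the right-table condition into the ON clause so unmatched parents are kept

Corrected query:
SELECT p.name, c.amount FROM customers p LEFT JOIN purchases c ON c.customer_id = p.id AND c.amount > 490.75

Result:
name  | amount 
------+--------
Carol | NULL   
Bob   | 1191.71
Bob   | 1664.5 
Eve   | 1520.16
Grace | 1858.98
Grace | 1976.32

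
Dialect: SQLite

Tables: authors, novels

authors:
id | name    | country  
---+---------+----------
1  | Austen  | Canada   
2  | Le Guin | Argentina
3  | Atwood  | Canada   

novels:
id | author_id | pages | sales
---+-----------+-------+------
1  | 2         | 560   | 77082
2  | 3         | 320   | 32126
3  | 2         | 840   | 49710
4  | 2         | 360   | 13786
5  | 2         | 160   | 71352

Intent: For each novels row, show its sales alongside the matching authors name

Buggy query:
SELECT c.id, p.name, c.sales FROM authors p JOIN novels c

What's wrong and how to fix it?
Bug: JOIN with no ON clause produces a cartesian product; every novels row pairs with every authors row

Fix: Specify the join condition linking the foreign key to the parent id

Corrected query:
SELECT c.id, p.name, c.sales FROM authors p JOIN novels c ON c.author_id = p.id

Result:
id | name    | sales
---+---------+------
1  | Le Guin | 77082
2  | Atwood  | 32126
3  | Le Guin | 49710
4  | Le Guin | 13786
5  | Le Guin | 71352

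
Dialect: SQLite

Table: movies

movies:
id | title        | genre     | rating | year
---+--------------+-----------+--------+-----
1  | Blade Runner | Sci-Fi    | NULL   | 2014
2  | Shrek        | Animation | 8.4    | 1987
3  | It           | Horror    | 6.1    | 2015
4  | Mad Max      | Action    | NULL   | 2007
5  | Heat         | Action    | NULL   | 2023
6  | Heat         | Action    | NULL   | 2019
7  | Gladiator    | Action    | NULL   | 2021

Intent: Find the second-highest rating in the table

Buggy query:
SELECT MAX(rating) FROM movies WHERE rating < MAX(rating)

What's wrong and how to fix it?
Bug: The inner MAX is an aggregate inside WHERE, which is not allowed

Fix: Compute the overall MAX in a subquery, then take MAX of rows below it

Corrected query:
SELECT MAX(rating) FROM movies WHERE rating < (SELECT MAX(rating) FROM movies)

Result:
MAX(rating)
-----------
6.1        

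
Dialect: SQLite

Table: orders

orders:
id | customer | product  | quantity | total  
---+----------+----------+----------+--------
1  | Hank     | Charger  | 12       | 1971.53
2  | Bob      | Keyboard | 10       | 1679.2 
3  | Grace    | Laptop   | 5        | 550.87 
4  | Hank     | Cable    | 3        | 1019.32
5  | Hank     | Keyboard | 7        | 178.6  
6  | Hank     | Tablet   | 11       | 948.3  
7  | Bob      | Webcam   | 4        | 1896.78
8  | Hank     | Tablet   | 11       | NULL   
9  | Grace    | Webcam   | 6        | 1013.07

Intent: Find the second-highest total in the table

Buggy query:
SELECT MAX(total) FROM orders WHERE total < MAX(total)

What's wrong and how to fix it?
Bug: The inner MAX is an aggregate inside WHERE, which is not allowed

Fix: Put the inner MAX in a scalar subquery

Corrected query:
SELECT MAX(total) FROM orders WHERE total < (SELECT MAX(total) FROM orders)

Result:
MAX(total)
----------
1896.78   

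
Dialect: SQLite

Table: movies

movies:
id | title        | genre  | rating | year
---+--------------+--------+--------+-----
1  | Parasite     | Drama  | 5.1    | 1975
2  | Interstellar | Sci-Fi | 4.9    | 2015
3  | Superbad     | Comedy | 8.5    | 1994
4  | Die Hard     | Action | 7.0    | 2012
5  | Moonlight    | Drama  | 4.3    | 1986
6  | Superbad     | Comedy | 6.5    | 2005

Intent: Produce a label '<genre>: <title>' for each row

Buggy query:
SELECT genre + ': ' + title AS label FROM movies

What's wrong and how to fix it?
Bug: '+' is numeric addition; on text columns SQLite converts them to 0 instead of concatenating

Fix: Use the || operator for string concatenation

Corrected query:
SELECT genre || ': ' || title AS label FROM movies

Result:
label               
--------------------
Drama: Parasite     
Sci-Fi: Interstellar
Comedy: Superbad    
Action: Die Hard    
Drama: Moonlight    
Comedy: Superbad    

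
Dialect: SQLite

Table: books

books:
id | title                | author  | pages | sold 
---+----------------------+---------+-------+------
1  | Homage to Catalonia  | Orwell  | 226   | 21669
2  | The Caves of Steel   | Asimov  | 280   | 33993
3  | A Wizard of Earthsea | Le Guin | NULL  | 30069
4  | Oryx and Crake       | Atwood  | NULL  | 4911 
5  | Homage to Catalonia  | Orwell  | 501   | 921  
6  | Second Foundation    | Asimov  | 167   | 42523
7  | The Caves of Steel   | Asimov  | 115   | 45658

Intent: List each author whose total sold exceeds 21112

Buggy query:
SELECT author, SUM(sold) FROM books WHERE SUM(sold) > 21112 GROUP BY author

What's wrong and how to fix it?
Bug: WHERE runs before GROUP BY, so aggregates aren't available there

Fix: Move the aggregate condition to a HAVING clause

Corrected query:
SELECT author, SUM(sold) FROM books GROUP BY author HAVING SUM(sold) > 21112

Result:
author  | SUM(sold)
--------+----------
Asimov  | 122174   
Le Guin | 30069    
Orwell  | 22590    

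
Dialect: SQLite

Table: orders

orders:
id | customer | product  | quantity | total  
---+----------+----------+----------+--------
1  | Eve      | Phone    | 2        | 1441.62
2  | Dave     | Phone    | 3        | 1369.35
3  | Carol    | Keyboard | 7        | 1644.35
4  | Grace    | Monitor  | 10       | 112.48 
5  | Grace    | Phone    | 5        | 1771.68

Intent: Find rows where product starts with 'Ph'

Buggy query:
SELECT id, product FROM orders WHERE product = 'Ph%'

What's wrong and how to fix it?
Bug: Wildcards only work with LIKE; '=' treats '%' as a literal character

Fix: Use LIKE for wildcard pattern matching

Corrected query:
SELECT id, product FROM orders WHERE product LIKE 'Ph%'

Result:
id | product
---+--------
1  | Phone  
2  | Phone  
5  | Phone  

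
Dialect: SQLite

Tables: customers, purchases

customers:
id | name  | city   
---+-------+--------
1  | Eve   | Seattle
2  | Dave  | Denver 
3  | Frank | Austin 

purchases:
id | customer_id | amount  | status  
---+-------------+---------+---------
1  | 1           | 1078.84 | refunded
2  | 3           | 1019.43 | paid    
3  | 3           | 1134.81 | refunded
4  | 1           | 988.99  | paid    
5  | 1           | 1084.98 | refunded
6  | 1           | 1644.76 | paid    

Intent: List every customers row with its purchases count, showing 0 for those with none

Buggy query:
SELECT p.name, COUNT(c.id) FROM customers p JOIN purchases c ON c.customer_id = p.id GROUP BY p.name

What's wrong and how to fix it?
Bug: INNER JOIN drops customers rows that have no matching purchases rows

Fix: Switch to LEFT JOIN to retain unmatched parent rows

Corrected query:
SELECT p.name, COUNT(c.id) FROM customers p LEFT JOIN purchases c ON c.customer_id = p.id GROUP BY p.name

Result:
name  | COUNT(c.id)
------+------------
Dave  | 0          
Eve   | 4          
Frank | 2          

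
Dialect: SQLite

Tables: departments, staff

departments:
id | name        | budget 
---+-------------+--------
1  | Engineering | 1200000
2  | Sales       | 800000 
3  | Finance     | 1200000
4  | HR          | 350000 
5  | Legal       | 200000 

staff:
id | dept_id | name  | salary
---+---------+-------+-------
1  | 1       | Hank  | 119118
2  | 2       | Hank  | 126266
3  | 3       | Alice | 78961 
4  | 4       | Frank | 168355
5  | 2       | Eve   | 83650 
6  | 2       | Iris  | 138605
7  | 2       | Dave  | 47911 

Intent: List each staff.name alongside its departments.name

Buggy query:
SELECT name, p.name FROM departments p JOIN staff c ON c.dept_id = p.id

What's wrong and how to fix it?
Bug: Both tables have a 'name' column; the unqualified reference is ambiguous

Fix: Qualify the column with its table alias (c.name)

Corrected query:
SELECT c.name, p.name FROM departments p JOIN staff c ON c.dept_id = p.id

Result:
name  | name       
------+------------
Hank  | Engineering
Hank  | Sales      
Alice | Finance    
Frank | HR         
Eve   | Sales      
Iris  | Sales      
Dave  | Sales      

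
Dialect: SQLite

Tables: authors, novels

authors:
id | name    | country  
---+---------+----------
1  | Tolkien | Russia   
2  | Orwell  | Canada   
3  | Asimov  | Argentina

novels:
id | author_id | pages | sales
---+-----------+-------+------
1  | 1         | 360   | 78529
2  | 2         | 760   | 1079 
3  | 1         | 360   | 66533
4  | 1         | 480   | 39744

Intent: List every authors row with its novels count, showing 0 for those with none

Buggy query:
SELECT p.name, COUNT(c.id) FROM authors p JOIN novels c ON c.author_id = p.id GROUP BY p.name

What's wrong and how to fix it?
Bug: INNER JOIN drops authors rows that have no matching novels rows

Fix: Use LEFT JOIN so parents without children still appear (COUNT(c.id) gives 0)

Corrected query:
SELECT p.name, COUNT(c.id) FROM authors p LEFT JOIN novels c ON c.author_id = p.id GROUP BY p.name

Result:
name    | COUNT(c.id)
--------+------------
Asimov  | 0          
Orwell  | 1          
Tolkien | 3          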